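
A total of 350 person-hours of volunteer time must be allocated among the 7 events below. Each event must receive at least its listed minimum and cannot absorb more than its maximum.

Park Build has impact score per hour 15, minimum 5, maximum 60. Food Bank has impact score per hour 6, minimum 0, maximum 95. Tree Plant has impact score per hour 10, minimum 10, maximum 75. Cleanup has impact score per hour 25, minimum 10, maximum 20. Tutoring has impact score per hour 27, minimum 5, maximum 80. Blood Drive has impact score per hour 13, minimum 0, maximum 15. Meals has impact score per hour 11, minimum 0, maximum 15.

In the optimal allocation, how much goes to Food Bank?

85

Meeting every minimum uses 5+0+10+10+5+0+0 = 30 person-hours, leaving 320.
Highest impact score per hour first: Tutoring 27 > Cleanup 25 > Park Build 15 > Blood Drive 13 > Meals 11 > Tree Plant 10 > Food Bank 6.
Tutoring takes 75 more to reach its cap of 80 ; 245 left.
Cleanup: +10 to 20 (cap) ; 235 left.
Give Park Build 55 more to hit its cap of 60 ; 180 left.
Blood Drive: +15 to 15 (cap) ; 165 left.
Give Meals 15 more to hit its cap of 15 ; 150 left.
Tree Plant: +65 to 75 (cap) ; 85 left.
Food Bank has room for 95 more but only 85 remain, so it gets 85.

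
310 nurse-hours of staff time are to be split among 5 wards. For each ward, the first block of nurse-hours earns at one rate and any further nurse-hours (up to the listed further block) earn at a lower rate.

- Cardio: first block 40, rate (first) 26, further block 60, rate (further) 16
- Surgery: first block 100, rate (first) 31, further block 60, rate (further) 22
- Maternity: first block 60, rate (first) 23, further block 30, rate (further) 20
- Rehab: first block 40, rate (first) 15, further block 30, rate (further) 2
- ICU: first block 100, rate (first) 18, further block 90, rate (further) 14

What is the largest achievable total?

Rank every tier by rate: Surgery/first 31 > Cardio/first 26 > Maternity/first 23 > Surgery/second 22 > Maternity/second 20 > ICU/first 18 > Cardio/second 16 > Rehab/first 15 > ICU/second 14 > Rehab/second 2.
Surgery/first (31): +100 → 210 left.
Cardio/first (26): +40 → 170 left.
Maternity/first (23): +60 → 110 left.
Surgery/second (22): +60 → 50 left.
Maternity second at 20: fill all 30 → 20 left.
ICU/first: +20 of 100 at 18; pool empty.
Total = 31×100 + 26×40 + 23×60 + 22×60 + 20×30 + 18×20 = 7800.

7800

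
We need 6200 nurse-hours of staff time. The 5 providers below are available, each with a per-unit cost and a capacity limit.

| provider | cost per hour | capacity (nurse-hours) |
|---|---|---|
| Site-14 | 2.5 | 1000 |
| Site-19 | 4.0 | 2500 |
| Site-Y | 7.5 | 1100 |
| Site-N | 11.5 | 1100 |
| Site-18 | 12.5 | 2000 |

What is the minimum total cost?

Cheapest first:
Site-14 at 2.5: take all 1000 nurse-hours — 5200 still needed.
Site-19 at 4.0: take all 2500 nurse-hours — 2700 still needed.
Take 1100 from Site-Y at 7.5 — need 1600 more.
Take 1100 from Site-N at 11.5 — need 500 more.
Site-18 at 12.5: take 500 of its 2000 — requirement met.
Cost = 1000×2.5 + 2500×4.0 + 1100×7.5 + 1100×11.5 + 500×12.5 = 39650.

39650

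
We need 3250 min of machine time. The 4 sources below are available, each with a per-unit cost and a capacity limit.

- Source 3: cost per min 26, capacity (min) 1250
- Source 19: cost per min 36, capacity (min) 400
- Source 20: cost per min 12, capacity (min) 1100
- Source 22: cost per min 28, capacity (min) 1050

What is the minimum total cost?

Use sources in increasing cost order.
Source 20 at 12: take all 1100 min — 2150 still needed.
Source 3 (26): use full 1250 — 900 min to go.
Source 22 at 28: take 900 of its 1050 — requirement met.
Source 19: unused.
Cost = 1100×12 + 1250×26 + 900×28 = 70900.

70900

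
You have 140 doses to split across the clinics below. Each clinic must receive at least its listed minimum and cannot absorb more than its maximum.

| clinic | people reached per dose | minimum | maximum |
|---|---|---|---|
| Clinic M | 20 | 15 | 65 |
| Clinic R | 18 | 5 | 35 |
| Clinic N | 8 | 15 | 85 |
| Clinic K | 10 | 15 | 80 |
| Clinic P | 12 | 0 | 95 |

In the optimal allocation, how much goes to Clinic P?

10

Meeting every minimum uses 15+5+15+15+0 = 50 doses, leaving 90.
Order the clinics by people reached per dose: Clinic M 20 > Clinic R 18 > Clinic P 12 > Clinic K 10 > Clinic N 8.
Clinic M: +50 to 65 (cap) ; 40 left.
Clinic R takes 30 more to reach its cap of 35 ; 10 left.
Clinic P has room for 95 more but only 10 remain, so it gets 10.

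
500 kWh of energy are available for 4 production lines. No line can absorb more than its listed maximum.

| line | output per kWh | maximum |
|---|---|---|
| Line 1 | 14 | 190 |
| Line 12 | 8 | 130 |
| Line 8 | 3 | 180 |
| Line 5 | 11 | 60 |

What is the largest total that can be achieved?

4720

Highest output per kWh first: Line 1 14 > Line 5 11 > Line 12 8 > Line 8 3.
Line 1: +190 to 190 (cap) ; 310 left.
Line 5: +60 to 60 (cap) ; 250 left.
Line 12: +130 to 130 (cap) ; 120 left.
Line 8 has room for 180 but only 120 remain, so it gets 120.
Total = 14×190 + 8×130 + 3×120 + 11×60 = 4720.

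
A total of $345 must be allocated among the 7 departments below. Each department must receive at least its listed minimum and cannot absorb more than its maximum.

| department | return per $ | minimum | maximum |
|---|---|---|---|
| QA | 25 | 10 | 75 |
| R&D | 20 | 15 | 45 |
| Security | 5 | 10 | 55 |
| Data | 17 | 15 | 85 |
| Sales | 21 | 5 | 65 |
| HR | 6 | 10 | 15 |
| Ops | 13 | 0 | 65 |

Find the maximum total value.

Meeting every minimum uses 10+15+10+15+5+10+0 = 65 $, leaving 280.
Rank by return per $: QA 25 > Sales 21 > R&D 20 > Data 17 > Ops 13 > HR 6 > Security 5.
QA: +65 to 75 (cap) — 215 left.
Give Sales 60 more to hit its cap of 65 — 155 left.
R&D takes 30 more to reach its cap of 45 — 125 left.
Data: +70 to 85 (cap) — 55 left.
Ops has room for 65 more but only 55 remain, so it gets 55.
Total = 25×75 + 20×45 + 5×10 + 17×85 + 21×65 + 6×10 + 13×55 = 6410.

6410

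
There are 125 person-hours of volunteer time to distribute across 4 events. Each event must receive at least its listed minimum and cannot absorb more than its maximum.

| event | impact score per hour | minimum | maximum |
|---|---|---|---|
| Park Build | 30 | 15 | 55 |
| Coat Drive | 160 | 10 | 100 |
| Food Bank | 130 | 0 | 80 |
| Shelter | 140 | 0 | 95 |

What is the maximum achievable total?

Meeting every minimum uses 15+10+0+0 = 25 person-hours, leaving 100.
Order the events by impact score per hour: Coat Drive 160 > Shelter 140 > Food Bank 130 > Park Build 30.
Give Coat Drive 90 more to hit its cap of 100 → 10 left.
Shelter has room for 95 more but only 10 remain, so it gets 10.
Total = 30×15 + 160×100 + 140×10 = 17850.

17850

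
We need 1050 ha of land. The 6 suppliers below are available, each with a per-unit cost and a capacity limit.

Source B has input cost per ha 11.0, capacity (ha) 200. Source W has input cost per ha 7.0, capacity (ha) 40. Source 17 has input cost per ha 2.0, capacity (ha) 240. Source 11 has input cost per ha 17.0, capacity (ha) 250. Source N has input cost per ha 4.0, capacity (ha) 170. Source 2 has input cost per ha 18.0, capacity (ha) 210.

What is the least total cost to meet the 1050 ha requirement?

10590

Use suppliers in increasing cost order.
Source 17 (2.0): use full 240 → 810 ha to go.
Source N at 4.0: take all 170 ha → 640 still needed.
Source W (7.0): use full 40 → 600 ha to go.
Source B at 11.0: take all 200 ha → 400 still needed.
Source 11 at 17.0: take all 250 ha → 150 still needed.
Take 150 from Source 2 at 18.0 to finish.
Cost = 240×2.0 + 170×4.0 + 40×7.0 + 200×11.0 + 250×17.0 + 150×18.0 = 10590.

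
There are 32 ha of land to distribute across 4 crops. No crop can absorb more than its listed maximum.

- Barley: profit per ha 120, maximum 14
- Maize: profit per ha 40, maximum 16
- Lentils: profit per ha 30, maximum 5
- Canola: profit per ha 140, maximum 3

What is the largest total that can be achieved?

Order the crops by profit per ha: Canola 140 > Barley 120 > Maize 40 > Lentils 30.
Canola: +3 to 3 (cap) — 29 left.
Barley: +14 to 14 (cap) — 15 left.
Maize has room for 16 but only 15 remain, so it gets 15.
Total = 120×14 + 40×15 + 140×3 = 2700.

2700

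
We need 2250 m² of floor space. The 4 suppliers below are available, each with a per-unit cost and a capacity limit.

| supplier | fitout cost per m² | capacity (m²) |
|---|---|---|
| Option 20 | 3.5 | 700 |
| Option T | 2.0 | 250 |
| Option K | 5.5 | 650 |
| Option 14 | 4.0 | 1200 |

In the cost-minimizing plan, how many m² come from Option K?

100

Fill from the cheapest supplier first.
Take 250 from Option T at 2.0 — need 2000 more.
Take 700 from Option 20 at 3.5 — need 1300 more.
Take 1200 from Option 14 at 4.0 — need 100 more.
Take 100 from Option K at 5.5 to finish.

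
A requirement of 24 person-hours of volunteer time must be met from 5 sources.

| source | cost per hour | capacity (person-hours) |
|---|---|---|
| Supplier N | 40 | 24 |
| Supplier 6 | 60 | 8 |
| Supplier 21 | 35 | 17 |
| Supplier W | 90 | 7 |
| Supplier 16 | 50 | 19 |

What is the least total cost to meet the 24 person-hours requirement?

875

Fill from the cheapest source first.
Supplier 21 (35): use full 17 ; 7 person-hours to go.
Supplier N (40): take the remaining 7 ; done.
Supplier 16, Supplier 6, Supplier W: unused.
Cost = 17×35 + 7×40 = 875.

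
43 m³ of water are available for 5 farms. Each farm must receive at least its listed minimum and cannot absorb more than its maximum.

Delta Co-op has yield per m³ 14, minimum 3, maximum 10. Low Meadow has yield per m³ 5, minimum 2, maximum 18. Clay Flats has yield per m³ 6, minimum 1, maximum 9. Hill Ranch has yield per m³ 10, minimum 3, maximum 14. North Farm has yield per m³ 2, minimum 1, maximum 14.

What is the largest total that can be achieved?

Meeting every minimum uses 3+2+1+3+1 = 10 m³, leaving 33.
Order the farms by yield per m³: Delta Co-op 14 > Hill Ranch 10 > Clay Flats 6 > Low Meadow 5 > North Farm 2.
Delta Co-op: +7 to 10 (cap) → 26 left.
Hill Ranch takes 11 more to reach its cap of 14 → 15 left.
Give Clay Flats 8 more to hit its cap of 9 → 7 left.
Only 7 left; Low Meadow takes them to reach 9.
Total = 14×10 + 5×9 + 6×9 + 10×14 + 2×1 = 381.

381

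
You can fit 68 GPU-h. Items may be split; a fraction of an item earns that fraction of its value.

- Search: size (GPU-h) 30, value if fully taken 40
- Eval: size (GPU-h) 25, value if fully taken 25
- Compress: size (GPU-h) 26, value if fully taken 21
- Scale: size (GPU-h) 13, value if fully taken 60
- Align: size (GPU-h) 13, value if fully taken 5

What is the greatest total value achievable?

125

Best value per unit of size first: Scale 60/13≈4.62, Search 40/30≈1.33, Eval 25/25≈1, Compress 21/26≈0.808, Align 5/13≈0.385.
All 13 GPU-h of Scale fit (value 60) ; 55 remain.
Take all of Search (30 GPU-h, value 40) ; 25 GPU-h left.
Take all of Eval (25 GPU-h, value 25) ; 0 GPU-h left.
Total value = 125.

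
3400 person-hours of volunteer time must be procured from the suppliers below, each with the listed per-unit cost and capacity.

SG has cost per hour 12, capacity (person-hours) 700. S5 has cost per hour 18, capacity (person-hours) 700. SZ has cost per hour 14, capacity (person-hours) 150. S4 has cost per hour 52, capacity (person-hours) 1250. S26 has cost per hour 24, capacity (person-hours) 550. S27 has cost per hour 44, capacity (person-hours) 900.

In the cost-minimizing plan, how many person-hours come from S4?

400

Cheapest first:
SG (12): use full 700 ; 2700 person-hours to go.
SZ (14): use full 150 ; 2550 person-hours to go.
Take 700 from S5 at 18 ; need 1850 more.
S26 (24): use full 550 ; 1300 person-hours to go.
Take 900 from S27 at 44 ; need 400 more.
S4 (52): take the remaining 400 ; done.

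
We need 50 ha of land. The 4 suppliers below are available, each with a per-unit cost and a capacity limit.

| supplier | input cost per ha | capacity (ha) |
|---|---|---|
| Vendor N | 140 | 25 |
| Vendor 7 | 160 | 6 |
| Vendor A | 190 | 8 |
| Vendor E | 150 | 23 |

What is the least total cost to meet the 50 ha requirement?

Fill from the cheapest supplier first.
Vendor N at 140: take all 25 ha — 25 still needed.
Vendor E (150): use full 23 — 2 ha to go.
Vendor 7 (160): take the remaining 2 — done.
Vendor A: unused.
Cost = 25×140 + 23×150 + 2×160 = 7270.

7270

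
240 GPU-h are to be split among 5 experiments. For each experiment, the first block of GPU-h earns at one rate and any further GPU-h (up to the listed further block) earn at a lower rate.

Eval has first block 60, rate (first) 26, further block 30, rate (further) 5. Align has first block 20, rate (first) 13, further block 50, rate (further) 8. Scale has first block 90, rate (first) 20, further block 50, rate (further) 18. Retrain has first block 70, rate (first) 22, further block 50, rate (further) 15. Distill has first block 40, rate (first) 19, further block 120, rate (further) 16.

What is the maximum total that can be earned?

5280

Order all 10 blocks by rate: Eval/first 26 > Retrain/first 22 > Scale/first 20 > Distill/first 19 > Scale/second 18 > Distill/second 16 > Retrain/second 15 > Align/first 13 > Align/second 8 > Eval/second 5.
Eval/first (26): +60 → 180 left.
Retrain/first (22): +70 → 110 left.
Fill Scale first block (90 at 20) → 20 left.
20 remain; put them into Distill first at 19.
Total = 26×60 + 22×70 + 20×90 + 19×20 = 5280.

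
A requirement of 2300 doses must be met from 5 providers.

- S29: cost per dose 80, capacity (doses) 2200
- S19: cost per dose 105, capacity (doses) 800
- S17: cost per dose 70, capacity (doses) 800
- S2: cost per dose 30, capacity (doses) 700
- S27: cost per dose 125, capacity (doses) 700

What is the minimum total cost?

Cheapest first:
S2 (30): use full 700 ; 1600 doses to go.
S17 at 70: take all 800 doses ; 800 still needed.
S29 at 80: take 800 of its 2200 ; requirement met.
S19, S27: unused.
Cost = 700×30 + 800×70 + 800×80 = 141000.

141000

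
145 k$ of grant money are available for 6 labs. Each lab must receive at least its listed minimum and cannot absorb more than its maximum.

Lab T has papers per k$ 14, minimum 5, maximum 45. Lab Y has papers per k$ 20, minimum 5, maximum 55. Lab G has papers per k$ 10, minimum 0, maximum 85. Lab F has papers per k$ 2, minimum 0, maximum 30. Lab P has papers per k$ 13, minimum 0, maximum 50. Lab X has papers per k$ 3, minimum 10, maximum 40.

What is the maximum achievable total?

Meeting every minimum uses 5+5+0+0+0+10 = 20 k$, leaving 125.
Highest papers per k$ first: Lab Y 20 > Lab T 14 > Lab P 13 > Lab G 10 > Lab X 3 > Lab F 2.
Give Lab Y 50 more to hit its cap of 55 → 75 left.
Give Lab T 40 more to hit its cap of 45 → 35 left.
Only 35 left; Lab P takes them to reach 35.
Total = 14×45 + 20×55 + 13×35 + 3×10 = 2215.

2215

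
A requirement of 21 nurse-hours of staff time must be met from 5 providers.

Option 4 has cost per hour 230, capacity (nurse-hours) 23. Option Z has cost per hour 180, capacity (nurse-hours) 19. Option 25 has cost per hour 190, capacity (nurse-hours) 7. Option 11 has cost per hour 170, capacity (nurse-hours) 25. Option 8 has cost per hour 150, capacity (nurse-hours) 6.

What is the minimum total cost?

3450

Fill from the cheapest provider first.
Option 8 at 150: take all 6 nurse-hours → 15 still needed.
Option 11 at 170: take 15 of its 25 → requirement met.
Option Z, Option 25, Option 4: unused.
Cost = 6×150 + 15×170 = 3450.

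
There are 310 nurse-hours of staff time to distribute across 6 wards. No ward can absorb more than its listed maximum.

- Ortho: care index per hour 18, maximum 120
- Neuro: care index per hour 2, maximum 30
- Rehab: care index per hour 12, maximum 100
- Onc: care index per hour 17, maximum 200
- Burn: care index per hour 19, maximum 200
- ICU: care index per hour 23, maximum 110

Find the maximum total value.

Highest care index per hour first: ICU 23 > Burn 19 > Ortho 18 > Onc 17 > Rehab 12 > Neuro 2.
ICU: +110 to 110 (cap) — 200 left.
Burn: +200 to 200 (cap) — 0 left.
Total = 19×200 + 23×110 = 6330.

6330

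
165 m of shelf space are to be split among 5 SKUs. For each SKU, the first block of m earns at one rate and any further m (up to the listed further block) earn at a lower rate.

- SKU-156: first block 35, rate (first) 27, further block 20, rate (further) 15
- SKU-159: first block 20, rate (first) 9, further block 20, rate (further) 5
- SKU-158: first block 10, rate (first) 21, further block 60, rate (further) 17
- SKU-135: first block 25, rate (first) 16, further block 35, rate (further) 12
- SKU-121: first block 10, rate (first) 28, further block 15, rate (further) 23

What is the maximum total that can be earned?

3350

Order all 10 blocks by rate: SKU-121/tier1 28 > SKU-156/tier1 27 > SKU-121/tier2 23 > SKU-158/tier1 21 > SKU-158/tier2 17 > SKU-135/tier1 16 > SKU-156/tier2 15 > SKU-135/tier2 12 > SKU-159/tier1 9 > SKU-159/tier2 5.
Fill SKU-121 tier1 block (10 at 28) — 155 left.
SKU-156 tier1 at 27: fill all 35 — 120 left.
Fill SKU-121 tier2 block (15 at 23) — 105 left.
SKU-158/tier1 (21): +10 — 95 left.
SKU-158/tier2 (17): +60 — 35 left.
SKU-135 tier1 at 16: fill all 25 — 10 left.
SKU-156 tier2 at 15: only 10 left, fill 10.
Total = 28×10 + 27×35 + 23×15 + 21×10 + 17×60 + 16×25 + 15×10 = 3350.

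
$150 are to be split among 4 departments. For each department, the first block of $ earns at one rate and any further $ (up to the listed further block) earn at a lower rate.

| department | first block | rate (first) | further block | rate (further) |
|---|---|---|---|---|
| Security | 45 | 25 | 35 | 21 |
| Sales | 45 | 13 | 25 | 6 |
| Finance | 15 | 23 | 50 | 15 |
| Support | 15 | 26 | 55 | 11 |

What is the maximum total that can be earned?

3195

Order all 8 blocks by rate: Support/T1 26 > Security/T1 25 > Finance/T1 23 > Security/T2 21 > Finance/T2 15 > Sales/T1 13 > Support/T2 11 > Sales/T2 6.
Fill Support T1 block (15 at 26) ; 135 left.
Security T1 at 25: fill all 45 ; 90 left.
Fill Finance T1 block (15 at 23) ; 75 left.
Fill Security T2 block (35 at 21) ; 40 left.
Finance/T2: +40 of 50 at 15; pool empty.
Total = 26×15 + 25×45 + 23×15 + 21×35 + 15×40 = 3195.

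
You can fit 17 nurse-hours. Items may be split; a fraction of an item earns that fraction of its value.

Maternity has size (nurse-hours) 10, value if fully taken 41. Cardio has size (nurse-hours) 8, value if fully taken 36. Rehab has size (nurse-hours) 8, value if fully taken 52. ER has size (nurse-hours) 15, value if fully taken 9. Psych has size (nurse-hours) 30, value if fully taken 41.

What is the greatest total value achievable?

Sort by value density: Rehab 52/8≈6.5, Cardio 36/8≈4.5, Maternity 41/10≈4.1, Psych 41/30≈1.37, ER 9/15≈0.6.
Take all of Rehab (8 nurse-hours, value 52) — 9 nurse-hours left.
Take all of Cardio (8 nurse-hours, value 36) — 1 nurse-hours left.
Fill the last 1 nurse-hours with part of Maternity: 1/10 of it earns 4.1.
Total value = 92.1.

92.1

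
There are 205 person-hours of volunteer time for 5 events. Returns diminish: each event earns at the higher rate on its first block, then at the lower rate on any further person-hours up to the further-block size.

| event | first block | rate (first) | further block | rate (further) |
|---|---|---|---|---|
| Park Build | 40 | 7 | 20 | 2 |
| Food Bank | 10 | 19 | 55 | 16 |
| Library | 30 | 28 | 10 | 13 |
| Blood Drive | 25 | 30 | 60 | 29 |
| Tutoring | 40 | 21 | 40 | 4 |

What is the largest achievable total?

Treat each block as its own option and order by rate: Blood Drive/first 30 > Blood Drive/second 29 > Library/first 28 > Tutoring/first 21 > Food Bank/first 19 > Food Bank/second 16 > Library/second 13 > Park Build/first 7 > Tutoring/second 4 > Park Build/second 2.
Blood Drive first at 30: fill all 25 — 180 left.
Blood Drive second at 29: fill all 60 — 120 left.
Library first at 28: fill all 30 — 90 left.
Tutoring first at 21: fill all 40 — 50 left.
Food Bank/first (19): +10 — 40 left.
Food Bank/second: +40 of 55 at 16; pool empty.
Total = 30×25 + 29×60 + 28×30 + 21×40 + 19×10 + 16×40 = 5000.

5000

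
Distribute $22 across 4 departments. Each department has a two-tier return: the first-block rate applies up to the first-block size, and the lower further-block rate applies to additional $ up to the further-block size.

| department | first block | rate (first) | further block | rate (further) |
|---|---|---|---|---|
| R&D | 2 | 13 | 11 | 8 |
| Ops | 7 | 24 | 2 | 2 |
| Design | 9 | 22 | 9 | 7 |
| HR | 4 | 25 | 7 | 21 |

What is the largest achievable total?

508

Treat each block as its own option and order by rate: HR/T1 25 > Ops/T1 24 > Design/T1 22 > HR/T2 21 > R&D/T1 13 > R&D/T2 8 > Design/T2 7 > Ops/T2 2.
Fill HR T1 block (4 at 25) → 18 left.
Ops/T1 (24): +7 → 11 left.
Design T1 at 22: fill all 9 → 2 left.
2 remain; put them into HR T2 at 21.
Total = 25×4 + 24×7 + 22×9 + 21×2 = 508.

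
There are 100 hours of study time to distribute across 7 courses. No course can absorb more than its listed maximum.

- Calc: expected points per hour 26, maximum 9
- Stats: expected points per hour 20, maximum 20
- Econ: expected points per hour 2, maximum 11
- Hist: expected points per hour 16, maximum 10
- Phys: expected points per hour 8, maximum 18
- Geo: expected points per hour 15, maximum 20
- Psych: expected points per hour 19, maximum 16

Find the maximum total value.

1556

Order the courses by expected points per hour: Calc 26 > Stats 20 > Psych 19 > Hist 16 > Geo 15 > Phys 8 > Econ 2.
Calc: +9 to 9 (cap) ; 91 left.
Stats takes 20 to reach its cap of 20 ; 71 left.
Give Psych 16 to hit its cap of 16 ; 55 left.
Hist takes 10 to reach its cap of 10 ; 45 left.
Geo: +20 to 20 (cap) ; 25 left.
Give Phys 18 to hit its cap of 18 ; 7 left.
Econ: +7 (room for 11) → 7. Pool exhausted.
Total = 26×9 + 20×20 + 2×7 + 16×10 + 8×18 + 15×20 + 19×16 = 1556.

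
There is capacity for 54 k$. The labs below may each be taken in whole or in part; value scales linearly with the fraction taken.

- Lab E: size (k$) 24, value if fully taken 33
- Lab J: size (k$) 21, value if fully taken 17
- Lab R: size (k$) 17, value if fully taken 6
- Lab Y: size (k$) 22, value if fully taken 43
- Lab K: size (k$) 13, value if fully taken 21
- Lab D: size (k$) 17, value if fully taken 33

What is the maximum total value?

Rank by value-to-size ratio: Lab Y 43/22≈1.95, Lab D 33/17≈1.94, Lab K 21/13≈1.62, Lab E 33/24≈1.38, Lab J 17/21≈0.81, Lab R 6/17≈0.353.
Take all of Lab Y (22 k$, value 43) ; 32 k$ left.
Lab D: take in full, 17 k$ for value 33 ; 15 left.
Lab K: take in full, 13 k$ for value 21 ; 2 left.
2 k$ left: a 2/24 share of Lab E gives 33×2/24 = 2.75.
Total value = 99.75.

99.75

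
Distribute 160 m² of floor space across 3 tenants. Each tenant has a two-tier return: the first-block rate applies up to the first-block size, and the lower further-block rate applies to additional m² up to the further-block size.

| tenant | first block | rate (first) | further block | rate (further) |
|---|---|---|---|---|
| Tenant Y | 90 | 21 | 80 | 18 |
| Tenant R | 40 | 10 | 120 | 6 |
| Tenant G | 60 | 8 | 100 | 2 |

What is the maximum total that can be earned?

3150

Order all 6 blocks by rate: Tenant Y/tier1 21 > Tenant Y/tier2 18 > Tenant R/tier1 10 > Tenant G/tier1 8 > Tenant R/tier2 6 > Tenant G/tier2 2.
Tenant Y/tier1 (21): +90 ; 70 left.
Tenant Y/tier2: +70 of 80 at 18; pool empty.
Total = 21×90 + 18×70 = 3150.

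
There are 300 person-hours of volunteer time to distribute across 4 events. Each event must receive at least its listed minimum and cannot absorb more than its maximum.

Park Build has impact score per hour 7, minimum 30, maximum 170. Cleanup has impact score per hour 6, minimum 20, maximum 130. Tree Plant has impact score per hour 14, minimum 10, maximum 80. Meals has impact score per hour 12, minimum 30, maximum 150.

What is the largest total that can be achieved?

Meeting every minimum uses 30+20+10+30 = 90 person-hours, leaving 210.
Rank by impact score per hour: Tree Plant 14 > Meals 12 > Park Build 7 > Cleanup 6.
Give Tree Plant 70 more to hit its cap of 80 ; 140 left.
Give Meals 120 more to hit its cap of 150 ; 20 left.
Park Build has room for 140 more but only 20 remain, so it gets 50.
Total = 7×50 + 6×20 + 14×80 + 12×150 = 3390.

3390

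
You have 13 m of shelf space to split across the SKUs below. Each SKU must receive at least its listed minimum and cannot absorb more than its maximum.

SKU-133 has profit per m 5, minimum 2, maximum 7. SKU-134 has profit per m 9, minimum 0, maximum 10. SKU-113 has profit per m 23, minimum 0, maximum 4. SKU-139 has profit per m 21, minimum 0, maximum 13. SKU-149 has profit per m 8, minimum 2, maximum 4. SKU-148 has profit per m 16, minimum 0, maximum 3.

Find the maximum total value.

Meeting every minimum uses 2+0+0+0+2+0 = 4 m, leaving 9.
Rank by profit per m: SKU-113 23 > SKU-139 21 > SKU-148 16 > SKU-134 9 > SKU-149 8 > SKU-133 5.
SKU-113: +4 to 4 (cap) → 5 left.
SKU-139 has room for 13 more but only 5 remain, so it gets 5.
Total = 5×2 + 23×4 + 21×5 + 8×2 = 223.

223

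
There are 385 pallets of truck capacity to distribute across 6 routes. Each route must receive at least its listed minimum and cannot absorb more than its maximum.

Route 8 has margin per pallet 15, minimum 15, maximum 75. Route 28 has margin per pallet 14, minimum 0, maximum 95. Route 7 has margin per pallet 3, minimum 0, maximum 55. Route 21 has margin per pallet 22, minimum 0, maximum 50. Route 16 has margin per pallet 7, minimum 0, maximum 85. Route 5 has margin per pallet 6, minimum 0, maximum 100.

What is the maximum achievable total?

4630

Meeting every minimum uses 15+0+0+0+0+0 = 15 pallets, leaving 370.
Highest margin per pallet first: Route 21 22 > Route 8 15 > Route 28 14 > Route 16 7 > Route 5 6 > Route 7 3.
Route 21 takes 50 more to reach its cap of 50 ; 320 left.
Route 8 takes 60 more to reach its cap of 75 ; 260 left.
Route 28: +95 to 95 (cap) ; 165 left.
Route 16: +85 to 85 (cap) ; 80 left.
Only 80 left; Route 5 takes them to reach 80.
Total = 15×75 + 14×95 + 22×50 + 7×85 + 6×80 = 4630.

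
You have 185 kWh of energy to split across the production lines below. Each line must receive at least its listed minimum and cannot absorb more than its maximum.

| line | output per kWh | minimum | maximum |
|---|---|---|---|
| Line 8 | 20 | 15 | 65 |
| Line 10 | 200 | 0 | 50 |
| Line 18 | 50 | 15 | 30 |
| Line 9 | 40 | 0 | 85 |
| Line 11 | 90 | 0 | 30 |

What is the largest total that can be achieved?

16900

Meeting every minimum uses 15+0+15+0+0 = 30 kWh, leaving 155.
Rank by output per kWh: Line 10 200 > Line 11 90 > Line 18 50 > Line 9 40 > Line 8 20.
Line 10 takes 50 more to reach its cap of 50 — 105 left.
Line 11: +30 to 30 (cap) — 75 left.
Line 18 takes 15 more to reach its cap of 30 — 60 left.
Line 9: +60 (room for 85) → 60. Pool exhausted.
Total = 20×15 + 200×50 + 50×30 + 40×60 + 90×30 = 16900.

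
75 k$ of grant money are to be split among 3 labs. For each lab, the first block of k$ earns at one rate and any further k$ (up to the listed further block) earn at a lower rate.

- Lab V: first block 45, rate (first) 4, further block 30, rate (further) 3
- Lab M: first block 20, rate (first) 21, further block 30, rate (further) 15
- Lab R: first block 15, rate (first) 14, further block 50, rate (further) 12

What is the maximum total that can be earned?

1200

Treat each block as its own option and order by rate: Lab M/T1 21 > Lab M/T2 15 > Lab R/T1 14 > Lab R/T2 12 > Lab V/T1 4 > Lab V/T2 3.
Lab M T1 at 21: fill all 20 → 55 left.
Lab M/T2 (15): +30 → 25 left.
Lab R/T1 (14): +15 → 10 left.
Lab R T2 at 12: only 10 left, fill 10.
Total = 21×20 + 15×30 + 14×15 + 12×10 = 1200.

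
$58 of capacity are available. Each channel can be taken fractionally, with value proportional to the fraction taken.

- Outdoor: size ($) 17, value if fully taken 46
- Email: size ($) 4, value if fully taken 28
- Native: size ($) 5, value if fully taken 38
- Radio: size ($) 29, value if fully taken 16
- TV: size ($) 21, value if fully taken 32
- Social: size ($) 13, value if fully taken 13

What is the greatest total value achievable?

155

Best value per unit of size first: Native 38/5≈7.6, Email 28/4≈7, Outdoor 46/17≈2.71, TV 32/21≈1.52, Social 13/13≈1, Radio 16/29≈0.552.
Take all of Native (5 $, value 38) → 53 $ left.
Take all of Email (4 $, value 28) → 49 $ left.
Outdoor: take in full, 17 $ for value 46 → 32 left.
TV: take in full, 21 $ for value 32 → 11 left.
11 $ left: a 11/13 share of Social gives 13×11/13 = 11.
Total value = 155.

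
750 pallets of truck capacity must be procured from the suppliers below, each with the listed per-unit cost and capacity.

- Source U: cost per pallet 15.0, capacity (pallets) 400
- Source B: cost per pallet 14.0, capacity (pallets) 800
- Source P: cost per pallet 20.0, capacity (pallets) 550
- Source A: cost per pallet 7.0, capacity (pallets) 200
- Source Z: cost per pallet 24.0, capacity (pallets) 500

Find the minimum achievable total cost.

Fill from the cheapest supplier first.
Source A at 7.0: take all 200 pallets ; 550 still needed.
Source B at 14.0: take 550 of its 800 ; requirement met.
Source U, Source P, Source Z: unused.
Cost = 200×7.0 + 550×14.0 = 9100.

9100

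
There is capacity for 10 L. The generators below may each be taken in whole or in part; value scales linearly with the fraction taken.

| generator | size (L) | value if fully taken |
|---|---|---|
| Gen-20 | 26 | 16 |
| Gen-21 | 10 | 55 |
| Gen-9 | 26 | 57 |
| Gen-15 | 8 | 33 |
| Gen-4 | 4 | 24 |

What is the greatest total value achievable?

Rank by value-to-size ratio: Gen-4 24/4≈6, Gen-21 55/10≈5.5, Gen-15 33/8≈4.12, Gen-9 57/26≈2.19, Gen-20 16/26≈0.615.
Take all of Gen-4 (4 L, value 24) ; 6 L left.
Fill the last 6 L with part of Gen-21: 6/10 of it earns 33.
Total value = 57.

57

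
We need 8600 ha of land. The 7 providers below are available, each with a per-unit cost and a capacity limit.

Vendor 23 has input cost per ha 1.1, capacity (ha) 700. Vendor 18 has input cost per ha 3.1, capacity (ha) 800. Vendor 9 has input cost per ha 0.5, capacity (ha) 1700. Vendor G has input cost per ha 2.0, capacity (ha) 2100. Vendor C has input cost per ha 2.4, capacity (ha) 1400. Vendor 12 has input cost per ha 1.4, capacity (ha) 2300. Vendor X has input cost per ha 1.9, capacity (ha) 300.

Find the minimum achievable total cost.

Fill from the cheapest provider first.
Vendor 9 (0.5): use full 1700 → 6900 ha to go.
Vendor 23 at 1.1: take all 700 ha → 6200 still needed.
Take 2300 from Vendor 12 at 1.4 → need 3900 more.
Take 300 from Vendor X at 1.9 → need 3600 more.
Vendor G at 2.0: take all 2100 ha → 1500 still needed.
Vendor C (2.4): use full 1400 → 100 ha to go.
Take 100 from Vendor 18 at 3.1 to finish.
Cost = 1700×0.5 + 700×1.1 + 2300×1.4 + 300×1.9 + 2100×2.0 + 1400×2.4 + 100×3.1 = 13280.

13280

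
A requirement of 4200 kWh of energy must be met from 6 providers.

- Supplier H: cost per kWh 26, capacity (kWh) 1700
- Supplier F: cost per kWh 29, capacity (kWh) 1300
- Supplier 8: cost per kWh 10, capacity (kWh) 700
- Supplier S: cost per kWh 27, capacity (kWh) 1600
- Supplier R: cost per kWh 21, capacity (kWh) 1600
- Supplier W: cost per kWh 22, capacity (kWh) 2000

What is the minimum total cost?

82400

Use providers in increasing cost order.
Take 700 from Supplier 8 at 10 — need 3500 more.
Supplier R (21): use full 1600 — 1900 kWh to go.
Supplier W at 22: take 1900 of its 2000 — requirement met.
Supplier H, Supplier S, Supplier F: unused.
Cost = 700×10 + 1600×21 + 1900×22 = 82400.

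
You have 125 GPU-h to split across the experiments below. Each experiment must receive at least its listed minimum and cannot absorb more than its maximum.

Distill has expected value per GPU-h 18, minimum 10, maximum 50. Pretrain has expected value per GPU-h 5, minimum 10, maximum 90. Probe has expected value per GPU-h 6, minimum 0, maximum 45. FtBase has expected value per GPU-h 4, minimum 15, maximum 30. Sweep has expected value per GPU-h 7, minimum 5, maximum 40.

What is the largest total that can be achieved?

Meeting every minimum uses 10+10+0+15+5 = 40 GPU-h, leaving 85.
Order the experiments by expected value per GPU-h: Distill 18 > Sweep 7 > Probe 6 > Pretrain 5 > FtBase 4.
Give Distill 40 more to hit its cap of 50 — 45 left.
Give Sweep 35 more to hit its cap of 40 — 10 left.
Probe has room for 45 more but only 10 remain, so it gets 10.
Total = 18×50 + 5×10 + 6×10 + 4×15 + 7×40 = 1350.

1350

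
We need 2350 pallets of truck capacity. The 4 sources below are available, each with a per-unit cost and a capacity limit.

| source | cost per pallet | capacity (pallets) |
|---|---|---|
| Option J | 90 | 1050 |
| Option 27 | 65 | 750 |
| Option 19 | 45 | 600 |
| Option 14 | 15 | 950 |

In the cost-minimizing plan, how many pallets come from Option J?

Fill from the cheapest source first.
Option 14 (15): use full 950 → 1400 pallets to go.
Option 19 at 45: take all 600 pallets → 800 still needed.
Option 27 (65): use full 750 → 50 pallets to go.
Option J (90): take the remaining 50 → done.

50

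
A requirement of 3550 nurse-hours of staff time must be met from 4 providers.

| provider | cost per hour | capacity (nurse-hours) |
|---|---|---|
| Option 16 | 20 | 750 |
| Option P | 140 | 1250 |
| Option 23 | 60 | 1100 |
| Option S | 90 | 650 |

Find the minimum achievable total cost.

286500

Fill from the cheapest provider first.
Option 16 (20): use full 750 → 2800 nurse-hours to go.
Option 23 at 60: take all 1100 nurse-hours → 1700 still needed.
Option S at 90: take all 650 nurse-hours → 1050 still needed.
Option P (140): take the remaining 1050 → done.
Cost = 750×20 + 1100×60 + 650×90 + 1050×140 = 286500.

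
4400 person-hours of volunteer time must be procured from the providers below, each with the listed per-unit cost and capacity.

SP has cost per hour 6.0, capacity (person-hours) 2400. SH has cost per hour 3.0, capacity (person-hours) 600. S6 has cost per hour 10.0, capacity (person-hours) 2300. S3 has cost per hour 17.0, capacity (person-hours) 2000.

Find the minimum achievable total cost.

Cheapest first:
SH (3.0): use full 600 → 3800 person-hours to go.
SP at 6.0: take all 2400 person-hours → 1400 still needed.
Take 1400 from S6 at 10.0 to finish.
S3: unused.
Cost = 600×3.0 + 2400×6.0 + 1400×10.0 = 30200.

30200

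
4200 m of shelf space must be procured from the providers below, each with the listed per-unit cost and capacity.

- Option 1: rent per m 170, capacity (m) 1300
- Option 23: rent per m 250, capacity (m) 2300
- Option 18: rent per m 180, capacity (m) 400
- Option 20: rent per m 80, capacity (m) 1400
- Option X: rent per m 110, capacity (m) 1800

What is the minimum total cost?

Cheapest first:
Take 1400 from Option 20 at 80 → need 2800 more.
Option X at 110: take all 1800 m → 1000 still needed.
Take 1000 from Option 1 at 170 to finish.
Option 18, Option 23: unused.
Cost = 1400×80 + 1800×110 + 1000×170 = 480000.

480000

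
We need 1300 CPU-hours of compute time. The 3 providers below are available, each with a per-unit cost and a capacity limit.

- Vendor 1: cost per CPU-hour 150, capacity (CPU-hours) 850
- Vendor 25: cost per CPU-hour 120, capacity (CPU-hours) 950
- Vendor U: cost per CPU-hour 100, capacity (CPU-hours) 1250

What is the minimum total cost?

131000

Use providers in increasing cost order.
Vendor U (100): use full 1250 ; 50 CPU-hours to go.
Take 50 from Vendor 25 at 120 to finish.
Vendor 1: unused.
Cost = 1250×100 + 50×120 = 131000.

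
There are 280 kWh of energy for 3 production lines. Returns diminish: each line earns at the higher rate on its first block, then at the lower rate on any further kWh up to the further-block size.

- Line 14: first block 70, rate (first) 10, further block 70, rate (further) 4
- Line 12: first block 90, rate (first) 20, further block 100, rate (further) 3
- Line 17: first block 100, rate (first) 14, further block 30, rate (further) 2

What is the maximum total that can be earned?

3980

Rank every tier by rate: Line 12/tier1 20 > Line 17/tier1 14 > Line 14/tier1 10 > Line 14/tier2 4 > Line 12/tier2 3 > Line 17/tier2 2.
Line 12 tier1 at 20: fill all 90 ; 190 left.
Line 17 tier1 at 14: fill all 100 ; 90 left.
Line 14/tier1 (10): +70 ; 20 left.
20 remain; put them into Line 14 tier2 at 4.
Total = 20×90 + 14×100 + 10×70 + 4×20 = 3980.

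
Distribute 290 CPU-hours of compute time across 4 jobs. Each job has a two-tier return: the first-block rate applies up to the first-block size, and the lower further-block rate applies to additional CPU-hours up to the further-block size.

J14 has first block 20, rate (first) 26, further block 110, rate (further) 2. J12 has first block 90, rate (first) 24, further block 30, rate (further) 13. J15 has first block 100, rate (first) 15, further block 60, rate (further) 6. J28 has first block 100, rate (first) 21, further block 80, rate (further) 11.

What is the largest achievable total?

Treat each block as its own option and order by rate: J14/first 26 > J12/first 24 > J28/first 21 > J15/first 15 > J12/second 13 > J28/second 11 > J15/second 6 > J14/second 2.
Fill J14 first block (20 at 26) → 270 left.
Fill J12 first block (90 at 24) → 180 left.
J28 first at 21: fill all 100 → 80 left.
80 remain; put them into J15 first at 15.
Total = 26×20 + 24×90 + 21×100 + 15×80 = 5980.

5980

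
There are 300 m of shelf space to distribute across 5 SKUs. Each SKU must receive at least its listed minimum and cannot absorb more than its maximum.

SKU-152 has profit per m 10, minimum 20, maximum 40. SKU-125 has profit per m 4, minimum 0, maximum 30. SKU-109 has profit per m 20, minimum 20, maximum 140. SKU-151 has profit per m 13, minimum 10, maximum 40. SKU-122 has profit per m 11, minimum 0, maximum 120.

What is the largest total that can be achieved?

Meeting every minimum uses 20+0+20+10+0 = 50 m, leaving 250.
Rank by profit per m: SKU-109 20 > SKU-151 13 > SKU-122 11 > SKU-152 10 > SKU-125 4.
SKU-109 takes 120 more to reach its cap of 140 ; 130 left.
SKU-151: +30 to 40 (cap) ; 100 left.
Only 100 left; SKU-122 takes them to reach 100.
Total = 10×20 + 20×140 + 13×40 + 11×100 = 4620.

4620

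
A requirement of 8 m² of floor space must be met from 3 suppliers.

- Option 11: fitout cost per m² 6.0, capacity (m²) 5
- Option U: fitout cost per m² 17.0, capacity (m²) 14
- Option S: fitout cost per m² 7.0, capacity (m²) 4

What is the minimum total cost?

51

Cheapest first:
Option 11 at 6.0: take all 5 m² — 3 still needed.
Take 3 from Option S at 7.0 to finish.
Option U: unused.
Cost = 5×6.0 + 3×7.0 = 51.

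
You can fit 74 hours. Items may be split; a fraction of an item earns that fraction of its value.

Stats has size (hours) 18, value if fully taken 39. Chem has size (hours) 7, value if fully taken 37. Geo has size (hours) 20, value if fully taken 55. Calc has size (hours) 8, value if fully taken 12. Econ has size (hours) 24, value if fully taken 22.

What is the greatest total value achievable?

Sort by value density: Chem 37/7≈5.29, Geo 55/20≈2.75, Stats 39/18≈2.17, Calc 12/8≈1.5, Econ 22/24≈0.917.
Chem: take in full, 7 hours for value 37 — 67 left.
Geo: take in full, 20 hours for value 55 — 47 left.
Stats: take in full, 18 hours for value 39 — 29 left.
Take all of Calc (8 hours, value 12) — 21 hours left.
Only 21 hours remain; take 21/24 of Econ for value 22×21/24 = 19.25.
Total value = 162.25.

162.25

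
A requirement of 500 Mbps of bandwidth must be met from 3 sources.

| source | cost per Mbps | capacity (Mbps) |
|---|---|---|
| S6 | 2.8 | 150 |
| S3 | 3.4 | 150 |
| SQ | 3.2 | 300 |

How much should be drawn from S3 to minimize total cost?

50

Cheapest first:
S6 (2.8): use full 150 → 350 Mbps to go.
SQ at 3.2: take all 300 Mbps → 50 still needed.
Take 50 from S3 at 3.4 to finish.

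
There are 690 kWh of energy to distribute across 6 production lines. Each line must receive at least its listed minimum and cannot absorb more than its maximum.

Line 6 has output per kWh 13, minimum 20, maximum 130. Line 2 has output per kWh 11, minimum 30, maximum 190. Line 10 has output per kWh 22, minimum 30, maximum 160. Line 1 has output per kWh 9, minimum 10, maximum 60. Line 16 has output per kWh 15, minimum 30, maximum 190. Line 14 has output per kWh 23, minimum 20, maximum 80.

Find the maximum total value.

11310

Meeting every minimum uses 20+30+30+10+30+20 = 140 kWh, leaving 550.
Highest output per kWh first: Line 14 23 > Line 10 22 > Line 16 15 > Line 6 13 > Line 2 11 > Line 1 9.
Give Line 14 60 more to hit its cap of 80 ; 490 left.
Give Line 10 130 more to hit its cap of 160 ; 360 left.
Line 16 takes 160 more to reach its cap of 190 ; 200 left.
Line 6: +110 to 130 (cap) ; 90 left.
Only 90 left; Line 2 takes them to reach 120.
Total = 13×130 + 11×120 + 22×160 + 9×10 + 15×190 + 23×80 = 11310.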